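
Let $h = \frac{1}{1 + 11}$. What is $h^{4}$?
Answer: $\frac{1}{20736} \approx 4.8225 \cdot 10^{-5}$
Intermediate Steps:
$h = \frac{1}{12} \approx 0.083333$
$h^{4} = \left(\frac{1}{12}\right)^{4} = \frac{1}{20736}$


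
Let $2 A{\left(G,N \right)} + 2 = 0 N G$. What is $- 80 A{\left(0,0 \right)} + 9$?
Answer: $89$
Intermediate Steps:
$A{\left(G,N \right)} = -1$ ($A{\left(G,N \right)} = -1 + \frac{0 N G}{2} = -1 + \frac{0 G}{2} = -1 + \frac{1}{2} \cdot 0 = -1 + 0 = -1$)
$- 80 A{\left(0,0 \right)} + 9 = \left(-80\right) \left(-1\right) + 9 = 80 + 9 = 89$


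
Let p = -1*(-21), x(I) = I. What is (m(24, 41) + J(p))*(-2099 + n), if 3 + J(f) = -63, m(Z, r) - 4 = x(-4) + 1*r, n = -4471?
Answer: 164250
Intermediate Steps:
m(Z, r) = r (m(Z, r) = 4 + (-4 + 1*r) = 4 + (-4 + r) = r)
p = 21
J(f) = -66 (J(f) = -3 - 63 = -66)
(m(24, 41) + J(p))*(-2099 + n) = (41 - 66)*(-2099 - 4471) = -25*(-6570) = 164250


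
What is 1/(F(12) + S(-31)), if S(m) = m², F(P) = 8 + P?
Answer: 1/981 ≈ 0.0010194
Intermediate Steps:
1/(F(12) + S(-31)) = 1/((8 + 12) + (-31)²) = 1/(20 + 961) = 1/981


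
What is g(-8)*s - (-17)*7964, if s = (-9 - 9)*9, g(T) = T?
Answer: 136684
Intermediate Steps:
s = -162 (s = -18*9 = -162)
g(-8)*s - (-17)*7964 = -8*(-162) - (-17)*7964 = 1296 - 1*(-135388) = 1296 + 135388 = 136684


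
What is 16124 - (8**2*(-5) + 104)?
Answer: 16340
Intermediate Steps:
16124 - (8**2*(-5) + 104) = 16124 - (64*(-5) + 104) = 16124 - (-320 + 104) = 16124 - 1*(-216) = 16124 + 216 = 16340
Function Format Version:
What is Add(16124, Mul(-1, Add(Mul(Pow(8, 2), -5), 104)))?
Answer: 16340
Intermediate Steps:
Add(16124, Mul(-1, Add(Mul(Pow(8, 2), -5), 104))) = Add(16124, Mul(-1, Add(Mul(64, -5), 104))) = Add(16124, Mul(-1, Add(-320, 104))) = Add(16124, Mul(-1, -216)) = Add(16124, 216) = 16340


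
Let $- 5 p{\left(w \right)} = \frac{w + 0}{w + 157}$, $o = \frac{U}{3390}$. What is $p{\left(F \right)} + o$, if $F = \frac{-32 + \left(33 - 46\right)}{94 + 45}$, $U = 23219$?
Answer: $\frac{126423473}{18456855} \approx 6.8497$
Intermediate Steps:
$F = - \frac{45}{139}$ ($F = \frac{-32 - 13}{139} = \left(-45\right) \frac{1}{139} = - \frac{45}{139} \approx -0.32374$)
$o = \frac{23219}{3390} \approx 6.8493$
$p{\left(w \right)} = - \frac{w}{5 \left(157 + w\right)}$ ($p{\left(w \right)} = - \frac{\left(w + 0\right) \frac{1}{w + 157}}{5} = - \frac{w \frac{1}{157 + w}}{5} = - \frac{w}{5 \left(157 + w\right)}$)
$p{\left(F \right)} + o = \left(-1\right) \left(- \frac{45}{139}\right) \frac{1}{785 + 5 \left(- \frac{45}{139}\right)} + \frac{23219}{3390} = \left(-1\right) \left(- \frac{45}{139}\right) \frac{1}{785 - \frac{225}{139}} + \frac{23219}{3390} = \left(-1\right) \left(- \frac{45}{139}\right) \frac{1}{\frac{108890}{139}} + \frac{23219}{3390} = \left(-1\right) \left(- \frac{45}{139}\right) \frac{139}{108890} + \frac{23219}{3390} = \frac{9}{21778} + \frac{23219}{3390} = \frac{126423473}{18456855}$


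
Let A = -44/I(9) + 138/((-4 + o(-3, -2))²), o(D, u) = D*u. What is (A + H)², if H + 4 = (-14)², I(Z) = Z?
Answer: 15912121/324 ≈ 49112.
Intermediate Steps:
H = 192 (H = -4 + (-14)² = -4 + 196 = 192)
A = 533/18 (A = -44/9 + 138/((-4 - 3*(-2))²) = -44*⅑ + 138/((-4 + 6)²) = -44/9 + 138/(2²) = -44/9 + 138/4 = -44/9 + 138*(¼) = -44/9 + 69/2 = 533/18 ≈ 29.611)
(A + H)² = (533/18 + 192)² = (3989/18)² = 15912121/324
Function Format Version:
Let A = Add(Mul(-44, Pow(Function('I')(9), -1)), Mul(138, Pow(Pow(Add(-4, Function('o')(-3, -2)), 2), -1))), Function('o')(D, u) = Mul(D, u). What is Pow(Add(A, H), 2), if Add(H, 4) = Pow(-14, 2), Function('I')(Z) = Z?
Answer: Rational(15912121, 324) ≈ 49112.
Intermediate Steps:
H = 192 (H = Add(-4, Pow(-14, 2)) = Add(-4, 196) = 192)
A = Rational(533, 18) (A = Add(Mul(-44, Pow(9, -1)), Mul(138, Pow(Pow(Add(-4, Mul(-3, -2)), 2), -1))) = Add(Mul(-44, Rational(1, 9)), Mul(138, Pow(Pow(Add(-4, 6), 2), -1))) = Add(Rational(-44, 9), Mul(138, Pow(Pow(2, 2), -1))) = Add(Rational(-44, 9), Mul(138, Pow(4, -1))) = Add(Rational(-44, 9), Mul(138, Rational(1, 4))) = Add(Rational(-44, 9), Rational(69, 2)) = Rational(533, 18) ≈ 29.611)
Pow(Add(A, H), 2) = Pow(Add(Rational(533, 18), 192), 2) = Pow(Rational(3989, 18), 2) = Rational(15912121, 324)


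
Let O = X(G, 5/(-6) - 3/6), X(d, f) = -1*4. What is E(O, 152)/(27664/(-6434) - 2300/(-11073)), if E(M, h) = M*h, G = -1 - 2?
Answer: 5414519832/36440659 ≈ 148.58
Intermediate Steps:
G = -3
X(d, f) = -4
O = -4
E(O, 152)/(27664/(-6434) - 2300/(-11073)) = (-4*152)/(27664/(-6434) - 2300/(-11073)) = -608/(27664*(-1/6434) - 2300*(-1/11073)) = -608/(-13832/3217 + 2300/11073) = -608/(-145762636/35621841) = -608*(-35621841/145762636) = 5414519832/36440659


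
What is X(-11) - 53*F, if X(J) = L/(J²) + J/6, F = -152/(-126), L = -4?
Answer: -1003231/15246 ≈ -65.803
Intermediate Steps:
F = 76/63 (F = -152*(-1/126) = 76/63 ≈ 1.2063)
X(J) = -4/J² + J/6
X(-11) - 53*F = (-4/(-11)² + (⅙)*(-11)) - 53*76/63 = (-4*1/121 - 11/6) - 4028/63 = (-4/121 - 11/6) - 4028/63 = -1355/726 - 4028/63 = -1003231/15246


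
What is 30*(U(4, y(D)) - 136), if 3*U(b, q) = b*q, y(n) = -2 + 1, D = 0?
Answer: -4120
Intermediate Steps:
y(n) = -1
U(b, q) = b*q/3 (U(b, q) = (b*q)/3 = b*q/3)
30*(U(4, y(D)) - 136) = 30*((⅓)*4*(-1) - 136) = 30*(-4/3 - 136) = 30*(-412/3) = -4120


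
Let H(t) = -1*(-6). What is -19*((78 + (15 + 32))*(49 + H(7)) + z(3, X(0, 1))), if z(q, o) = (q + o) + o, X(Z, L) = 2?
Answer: -130758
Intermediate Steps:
H(t) = 6
z(q, o) = q + 2*o (z(q, o) = (o + q) + o = q + 2*o)
-19*((78 + (15 + 32))*(49 + H(7)) + z(3, X(0, 1))) = -19*((78 + (15 + 32))*(49 + 6) + (3 + 2*2)) = -19*((78 + 47)*55 + (3 + 4)) = -19*(125*55 + 7) = -19*(6875 + 7) = -19*6882 = -130758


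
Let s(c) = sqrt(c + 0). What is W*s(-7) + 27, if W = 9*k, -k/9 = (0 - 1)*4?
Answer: 27 + 324*I*sqrt(7) ≈ 27.0 + 857.22*I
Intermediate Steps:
s(c) = sqrt(c)
k = 36 (k = -9*(0 - 1)*4 = -(-9)*4 = -9*(-4) = 36)
W = 324 (W = 9*36 = 324)
W*s(-7) + 27 = 324*sqrt(-7) + 27 = 324*(I*sqrt(7)) + 27 = 324*I*sqrt(7) + 27 = 27 + 324*I*sqrt(7)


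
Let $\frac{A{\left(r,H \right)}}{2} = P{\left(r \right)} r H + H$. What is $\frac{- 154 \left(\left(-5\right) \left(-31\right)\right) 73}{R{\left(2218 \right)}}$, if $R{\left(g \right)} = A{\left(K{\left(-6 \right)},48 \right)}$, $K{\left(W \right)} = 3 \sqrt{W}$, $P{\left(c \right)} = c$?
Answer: $\frac{871255}{2544} \approx 342.47$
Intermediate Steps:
$A{\left(r,H \right)} = 2 H + 2 H r^{2}$ ($A{\left(r,H \right)} = 2 \left(r r H + H\right) = 2 \left(r^{2} H + H\right) = 2 \left(H r^{2} + H\right) = 2 \left(H + H r^{2}\right) = 2 H + 2 H r^{2}$)
$R{\left(g \right)} = -5088$ ($R{\left(g \right)} = 2 \cdot 48 \left(1 + \left(3 \sqrt{-6}\right)^{2}\right) = 2 \cdot 48 \left(1 + \left(3 i \sqrt{6}\right)^{2}\right) = 2 \cdot 48 \left(1 - 54\right) = 2 \cdot 48 \left(-53\right) = -5088$)
$\frac{- 154 \left(\left(-5\right) \left(-31\right)\right) 73}{R{\left(2218 \right)}} = \frac{- 154 \left(\left(-5\right) \left(-31\right)\right) 73}{-5088} = \left(-154\right) 155 \cdot 73 \left(- \frac{1}{5088}\right) = \left(-23870\right) 73 \left(- \frac{1}{5088}\right) = \left(-1742510\right) \left(- \frac{1}{5088}\right) = \frac{871255}{2544}$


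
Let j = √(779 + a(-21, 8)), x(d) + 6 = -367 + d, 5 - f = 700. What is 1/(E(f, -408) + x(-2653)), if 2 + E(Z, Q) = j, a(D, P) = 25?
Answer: -757/2291995 - √201/4583990 ≈ -0.00033337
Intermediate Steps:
f = -695 (f = 5 - 1*700 = 5 - 700 = -695)
x(d) = -373 + d (x(d) = -6 + (-367 + d) = -373 + d)
j = 2*√201 (j = √(779 + 25) = √804 = 2*√201 ≈ 28.355)
E(Z, Q) = -2 + 2*√201
1/(E(f, -408) + x(-2653)) = 1/((-2 + 2*√201) + (-373 - 2653)) = 1/((-2 + 2*√201) - 3026) = 1/(-3028 + 2*√201)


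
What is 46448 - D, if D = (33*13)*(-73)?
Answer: 77765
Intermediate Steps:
D = -31317 (D = 429*(-73) = -31317)
46448 - D = 46448 - 1*(-31317) = 46448 + 31317 = 77765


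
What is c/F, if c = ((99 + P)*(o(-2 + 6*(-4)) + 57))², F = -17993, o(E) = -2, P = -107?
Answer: -193600/17993 ≈ -10.760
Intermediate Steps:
c = 193600 (c = ((99 - 107)*(-2 + 57))² = (-8*55)² = (-440)² = 193600)
c/F = 193600/(-17993) = 193600*(-1/17993) = -193600/17993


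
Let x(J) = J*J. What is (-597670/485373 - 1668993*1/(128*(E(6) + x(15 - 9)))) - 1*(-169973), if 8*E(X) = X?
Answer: 18441358990807/108723552 ≈ 1.6962e+5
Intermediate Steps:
E(X) = X/8
x(J) = J**2
(-597670/485373 - 1668993*1/(128*(E(6) + x(15 - 9)))) - 1*(-169973) = (-597670/485373 - 1668993*1/(128*((1/8)*6 + (15 - 9)**2))) - 1*(-169973) = (-597670*1/485373 - 1668993*1/(128*(3/4 + 6**2))) + 169973 = (-597670/485373 - 1668993*1/(128*(3/4 + 36))) + 169973 = (-597670/485373 - 1668993/(128*(147/4))) + 169973 = (-597670/485373 - 1668993/4704) + 169973 = (-597670/485373 - 1668993*1/4704) + 169973 = (-597670/485373 - 556331/1568) + 169973 = -38709313289/108723552 + 169973 = 18441358990807/108723552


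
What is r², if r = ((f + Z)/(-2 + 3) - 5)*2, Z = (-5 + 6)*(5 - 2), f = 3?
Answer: 4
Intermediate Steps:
Z = 3 (Z = 1*3 = 3)
r = 2 (r = ((3 + 3)/(-2 + 3) - 5)*2 = (6/1 - 5)*2 = (1*6 - 5)*2 = (6 - 5)*2 = 1*2 = 2)
r² = 2² = 4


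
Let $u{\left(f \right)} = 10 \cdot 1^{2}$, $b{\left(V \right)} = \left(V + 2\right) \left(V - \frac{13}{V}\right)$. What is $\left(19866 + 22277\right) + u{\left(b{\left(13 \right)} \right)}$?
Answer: $42153$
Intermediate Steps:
$b{\left(V \right)} = \left(2 + V\right) \left(V - \frac{13}{V}\right)$
$u{\left(f \right)} = 10$ ($u{\left(f \right)} = 10 \cdot 1 = 10$)
$\left(19866 + 22277\right) + u{\left(b{\left(13 \right)} \right)} = \left(19866 + 22277\right) + 10 = 42143 + 10 = 42153$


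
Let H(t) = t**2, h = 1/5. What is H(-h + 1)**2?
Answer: 256/625 ≈ 0.40960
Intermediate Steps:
h = 1/5 ≈ 0.20000
H(-h + 1)**2 = ((-1*1/5 + 1)**2)**2 = ((-1/5 + 1)**2)**2 = ((4/5)**2)**2 = (16/25)**2 = 256/625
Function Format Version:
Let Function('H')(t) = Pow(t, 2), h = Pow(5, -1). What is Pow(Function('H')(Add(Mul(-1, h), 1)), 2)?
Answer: Rational(256, 625) ≈ 0.40960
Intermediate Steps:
h = Rational(1, 5) ≈ 0.20000
Pow(Function('H')(Add(Mul(-1, h), 1)), 2) = Pow(Pow(Add(Mul(-1, Rational(1, 5)), 1), 2), 2) = Pow(Pow(Add(Rational(-1, 5), 1), 2), 2) = Pow(Pow(Rational(4, 5), 2), 2) = Pow(Rational(16, 25), 2) = Rational(256, 625)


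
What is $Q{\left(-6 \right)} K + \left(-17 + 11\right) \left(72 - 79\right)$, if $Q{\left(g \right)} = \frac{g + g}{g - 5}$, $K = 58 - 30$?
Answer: $\frac{798}{11} \approx 72.545$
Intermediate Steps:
$K = 28$ ($K = 58 - 30 = 28$)
$Q{\left(g \right)} = \frac{2 g}{-5 + g}$
$Q{\left(-6 \right)} K + \left(-17 + 11\right) \left(72 - 79\right) = 2 \left(-6\right) \frac{1}{-5 - 6} \cdot 28 + \left(-17 + 11\right) \left(72 - 79\right) = 2 \left(-6\right) \frac{1}{-11} \cdot 28 - -42 = 2 \left(-6\right) \left(- \frac{1}{11}\right) 28 + 42 = \frac{12}{11} \cdot 28 + 42 = \frac{336}{11} + 42 = \frac{798}{11}$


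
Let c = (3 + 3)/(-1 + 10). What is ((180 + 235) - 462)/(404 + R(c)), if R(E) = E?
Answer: -141/1214 ≈ -0.11615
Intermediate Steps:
c = ⅔ (c = 6/9 = 6*(⅑) = ⅔ ≈ 0.66667)
((180 + 235) - 462)/(404 + R(c)) = ((180 + 235) - 462)/(404 + ⅔) = (415 - 462)/(1214/3) = -47*3/1214 = -141/1214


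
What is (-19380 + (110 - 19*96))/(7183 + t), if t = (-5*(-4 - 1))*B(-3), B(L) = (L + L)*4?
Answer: -21094/6583 ≈ -3.2043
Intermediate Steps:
B(L) = 8*L (B(L) = (2*L)*4 = 8*L)
t = -600 (t = (-5*(-4 - 1))*(8*(-3)) = -5*(-5)*(-24) = 25*(-24) = -600)
(-19380 + (110 - 19*96))/(7183 + t) = (-19380 + (110 - 19*96))/(7183 - 600) = (-19380 + (110 - 1824))/6583 = (-19380 - 1714)*(1/6583) = -21094*1/6583 = -21094/6583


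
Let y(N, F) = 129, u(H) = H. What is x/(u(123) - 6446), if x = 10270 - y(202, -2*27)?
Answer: -10141/6323 ≈ -1.6038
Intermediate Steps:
x = 10141 (x = 10270 - 1*129 = 10270 - 129 = 10141)
x/(u(123) - 6446) = 10141/(123 - 6446) = 10141/(-6323) = 10141*(-1/6323) = -10141/6323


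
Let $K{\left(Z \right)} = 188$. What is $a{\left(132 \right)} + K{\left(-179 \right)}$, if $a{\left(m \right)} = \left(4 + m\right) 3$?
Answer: $596$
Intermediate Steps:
$a{\left(m \right)} = 12 + 3 m$
$a{\left(132 \right)} + K{\left(-179 \right)} = \left(12 + 3 \cdot 132\right) + 188 = \left(12 + 396\right) + 188 = 408 + 188 = 596$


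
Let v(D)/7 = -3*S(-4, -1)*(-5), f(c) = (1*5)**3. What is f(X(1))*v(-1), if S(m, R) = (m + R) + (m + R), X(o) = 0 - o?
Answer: -131250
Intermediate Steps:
X(o) = -o
f(c) = 125 (f(c) = 5**3 = 125)
S(m, R) = 2*R + 2*m (S(m, R) = (R + m) + (R + m) = 2*R + 2*m)
v(D) = -1050 (v(D) = 7*(-3*(2*(-1) + 2*(-4))*(-5)) = 7*(-3*(-2 - 8)*(-5)) = 7*(-3*(-10)*(-5)) = 7*(30*(-5)) = 7*(-150) = -1050)
f(X(1))*v(-1) = 125*(-1050) = -131250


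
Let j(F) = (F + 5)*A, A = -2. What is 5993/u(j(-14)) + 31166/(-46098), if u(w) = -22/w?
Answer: -1243365326/253539 ≈ -4904.0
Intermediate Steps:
j(F) = -10 - 2*F (j(F) = (F + 5)*(-2) = (5 + F)*(-2) = -10 - 2*F)
5993/u(j(-14)) + 31166/(-46098) = 5993/((-22/(-10 - 2*(-14)))) + 31166/(-46098) = 5993/((-22/(-10 + 28))) + 31166*(-1/46098) = 5993/((-22/18)) - 15583/23049 = 5993/((-22*1/18)) - 15583/23049 = 5993/(-11/9) - 15583/23049 = 5993*(-9/11) - 15583/23049 = -53937/11 - 15583/23049 = -1243365326/253539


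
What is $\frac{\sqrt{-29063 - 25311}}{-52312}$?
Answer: $- \frac{i \sqrt{54374}}{52312} \approx - 0.0044575 i$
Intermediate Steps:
$\frac{\sqrt{-29063 - 25311}}{-52312} = \sqrt{-54374} \left(- \frac{1}{52312}\right) = i \sqrt{54374} \left(- \frac{1}{52312}\right) = - \frac{i \sqrt{54374}}{52312}$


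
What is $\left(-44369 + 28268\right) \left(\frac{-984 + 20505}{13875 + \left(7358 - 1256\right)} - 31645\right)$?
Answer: $\frac{3392763240348}{6659} \approx 5.095 \cdot 10^{8}$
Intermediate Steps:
$\left(-44369 + 28268\right) \left(\frac{-984 + 20505}{13875 + \left(7358 - 1256\right)} - 31645\right) = - 16101 \left(\frac{19521}{13875 + \left(7358 - 1256\right)} - 31645\right) = - 16101 \left(\frac{19521}{13875 + 6102} - 31645\right) = - 16101 \left(\frac{19521}{19977} - 31645\right) = - 16101 \left(19521 \cdot \frac{1}{19977} - 31645\right) = - 16101 \left(\frac{6507}{6659} - 31645\right) = \left(-16101\right) \left(- \frac{210717548}{6659}\right) = \frac{3392763240348}{6659}$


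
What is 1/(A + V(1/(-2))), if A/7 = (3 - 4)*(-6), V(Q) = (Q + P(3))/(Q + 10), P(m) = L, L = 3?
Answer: 19/803 ≈ 0.023661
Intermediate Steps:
P(m) = 3
V(Q) = (3 + Q)/(10 + Q) (V(Q) = (Q + 3)/(Q + 10) = (3 + Q)/(10 + Q))
A = 42 (A = 7*((3 - 4)*(-6)) = 7*(-1*(-6)) = 7*6 = 42)
1/(A + V(1/(-2))) = 1/(42 + (3 + 1/(-2))/(10 + 1/(-2))) = 1/(42 + (3 - 1/2)/(10 - 1/2)) = 1/(42 + (5/2)/(19/2)) = 1/(42 + (2/19)*(5/2)) = 1/(42 + 5/19) = 1/(803/19) = 19/803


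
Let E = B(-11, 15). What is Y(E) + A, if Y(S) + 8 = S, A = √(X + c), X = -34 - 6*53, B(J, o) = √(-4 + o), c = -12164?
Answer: -8 + √11 + 2*I*√3129 ≈ -4.6834 + 111.87*I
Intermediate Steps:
X = -352 (X = -34 - 318 = -352)
A = 2*I*√3129 (A = √(-352 - 12164) = √(-12516) = 2*I*√3129 ≈ 111.87*I)
E = √11 (E = √(-4 + 15) = √11 ≈ 3.3166)
Y(S) = -8 + S
Y(E) + A = (-8 + √11) + 2*I*√3129 = -8 + √11 + 2*I*√3129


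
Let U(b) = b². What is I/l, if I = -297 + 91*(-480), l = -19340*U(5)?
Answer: 43977/483500 ≈ 0.090955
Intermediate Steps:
l = -483500 (l = -19340*5² = -19340*25 = -483500)
I = -43977 (I = -297 - 43680 = -43977)
I/l = -43977/(-483500) = -43977*(-1/483500) = 43977/483500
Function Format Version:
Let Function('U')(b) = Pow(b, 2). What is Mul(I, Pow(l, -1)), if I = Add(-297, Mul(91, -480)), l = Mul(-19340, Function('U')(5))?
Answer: Rational(43977, 483500) ≈ 0.090955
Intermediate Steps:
l = -483500 (l = Mul(-19340, Pow(5, 2)) = Mul(-19340, 25) = -483500)
I = -43977 (I = Add(-297, -43680) = -43977)
Mul(I, Pow(l, -1)) = Mul(-43977, Pow(-483500, -1)) = Mul(-43977, Rational(-1, 483500)) = Rational(43977, 483500)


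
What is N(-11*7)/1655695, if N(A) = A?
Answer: -77/1655695 ≈ -4.6506e-5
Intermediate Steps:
N(-11*7)/1655695 = -11*7/1655695 = -77*1/1655695 = -77/1655695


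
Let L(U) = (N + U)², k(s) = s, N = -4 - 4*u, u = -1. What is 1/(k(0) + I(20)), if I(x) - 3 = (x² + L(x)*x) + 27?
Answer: 1/8430 ≈ 0.00011862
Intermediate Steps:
N = 0 (N = -4 - 4*(-1) = -4 + 4 = 0)
L(U) = U² (L(U) = (0 + U)² = U²)
I(x) = 30 + x² + x³ (I(x) = 3 + ((x² + x²*x) + 27) = 3 + ((x² + x³) + 27) = 3 + (27 + x² + x³) = 30 + x² + x³)
1/(k(0) + I(20)) = 1/(0 + (30 + 20² + 20³)) = 1/(0 + (30 + 400 + 8000)) = 1/(0 + 8430) = 1/8430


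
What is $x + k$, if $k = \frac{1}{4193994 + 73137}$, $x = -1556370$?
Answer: $- \frac{6641234674469}{4267131} \approx -1.5564 \cdot 10^{6}$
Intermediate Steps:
$k = \frac{1}{4267131} \approx 2.3435 \cdot 10^{-7}$
$x + k = -1556370 + \frac{1}{4267131} = - \frac{6641234674469}{4267131}$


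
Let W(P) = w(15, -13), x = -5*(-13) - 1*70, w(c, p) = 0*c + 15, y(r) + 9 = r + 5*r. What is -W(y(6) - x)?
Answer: -15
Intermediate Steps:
y(r) = -9 + 6*r (y(r) = -9 + (r + 5*r) = -9 + 6*r)
w(c, p) = 15 (w(c, p) = 0 + 15 = 15)
x = -5 (x = 65 - 70 = -5)
W(P) = 15
-W(y(6) - x) = -1*15 = -15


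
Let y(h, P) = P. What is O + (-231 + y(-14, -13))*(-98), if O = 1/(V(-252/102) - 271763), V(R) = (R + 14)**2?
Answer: 1877118087703/78501091 ≈ 23912.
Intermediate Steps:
V(R) = (14 + R)**2
O = -289/78501091 (O = 1/((14 - 252/102)**2 - 271763) = 1/((14 - 252*1/102)**2 - 271763) = 1/((14 - 42/17)**2 - 271763) = 1/((196/17)**2 - 271763) = 1/(38416/289 - 271763) = 1/(-78501091/289) = -289/78501091 ≈ -3.6815e-6)
O + (-231 + y(-14, -13))*(-98) = -289/78501091 + (-231 - 13)*(-98) = -289/78501091 - 244*(-98) = -289/78501091 + 23912 = 1877118087703/78501091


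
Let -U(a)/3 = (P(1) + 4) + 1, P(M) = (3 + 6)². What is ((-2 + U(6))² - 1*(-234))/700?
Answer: 33917/350 ≈ 96.906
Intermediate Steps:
P(M) = 81 (P(M) = 9² = 81)
U(a) = -258 (U(a) = -3*((81 + 4) + 1) = -3*(85 + 1) = -3*86 = -258)
((-2 + U(6))² - 1*(-234))/700 = ((-2 - 258)² - 1*(-234))/700 = ((-260)² + 234)*(1/700) = (67600 + 234)*(1/700) = 67834*(1/700) = 33917/350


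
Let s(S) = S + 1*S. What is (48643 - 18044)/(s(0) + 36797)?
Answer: 30599/36797 ≈ 0.83156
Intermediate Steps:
s(S) = 2*S (s(S) = S + S = 2*S)
(48643 - 18044)/(s(0) + 36797) = (48643 - 18044)/(2*0 + 36797) = 30599/(0 + 36797) = 30599/36797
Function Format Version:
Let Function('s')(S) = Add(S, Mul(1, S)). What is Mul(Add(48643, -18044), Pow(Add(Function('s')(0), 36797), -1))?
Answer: Rational(30599, 36797) ≈ 0.83156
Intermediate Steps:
Function('s')(S) = Mul(2, S) (Function('s')(S) = Add(S, S) = Mul(2, S))
Mul(Add(48643, -18044), Pow(Add(Function('s')(0), 36797), -1)) = Mul(Add(48643, -18044), Pow(Add(Mul(2, 0), 36797), -1)) = Mul(30599, Pow(Add(0, 36797), -1)) = Mul(30599, Pow(36797, -1)) = Mul(30599, Rational(1, 36797)) = Rational(30599, 36797)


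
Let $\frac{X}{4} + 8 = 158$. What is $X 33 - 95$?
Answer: $19705$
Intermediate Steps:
$X = 600$ ($X = -32 + 4 \cdot 158 = -32 + 632 = 600$)
$X 33 - 95 = 600 \cdot 33 - 95 = 19800 - 95 = 19705$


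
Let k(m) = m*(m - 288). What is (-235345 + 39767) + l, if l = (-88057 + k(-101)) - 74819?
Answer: -319165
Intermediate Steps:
k(m) = m*(-288 + m)
l = -123587 (l = (-88057 - 101*(-288 - 101)) - 74819 = (-88057 - 101*(-389)) - 74819 = (-88057 + 39289) - 74819 = -48768 - 74819 = -123587)
(-235345 + 39767) + l = (-235345 + 39767) - 123587 = -195578 - 123587 = -319165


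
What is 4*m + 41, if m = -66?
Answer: -223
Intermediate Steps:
4*m + 41 = 4*(-66) + 41 = -264 + 41 = -223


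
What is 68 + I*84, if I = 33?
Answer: 2840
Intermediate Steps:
68 + I*84 = 68 + 33*84 = 68 + 2772 = 2840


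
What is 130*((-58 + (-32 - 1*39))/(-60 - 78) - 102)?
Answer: -302185/23 ≈ -13138.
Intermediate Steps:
130*((-58 + (-32 - 1*39))/(-60 - 78) - 102) = 130*((-58 + (-32 - 39))/(-138) - 102) = 130*((-58 - 71)*(-1/138) - 102) = 130*(-129*(-1/138) - 102) = 130*(43/46 - 102) = 130*(-4649/46) = -302185/23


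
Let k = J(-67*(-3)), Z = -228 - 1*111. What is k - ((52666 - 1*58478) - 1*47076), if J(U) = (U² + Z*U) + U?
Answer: 25351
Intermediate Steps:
Z = -339 (Z = -228 - 111 = -339)
J(U) = U² - 338*U (J(U) = (U² - 339*U) + U = U² - 338*U)
k = -27537 (k = (-67*(-3))*(-338 - 67*(-3)) = 201*(-338 + 201) = 201*(-137) = -27537)
k - ((52666 - 1*58478) - 1*47076) = -27537 - ((52666 - 1*58478) - 1*47076) = -27537 - ((52666 - 58478) - 47076) = -27537 - (-5812 - 47076) = -27537 - 1*(-52888) = -27537 + 52888 = 25351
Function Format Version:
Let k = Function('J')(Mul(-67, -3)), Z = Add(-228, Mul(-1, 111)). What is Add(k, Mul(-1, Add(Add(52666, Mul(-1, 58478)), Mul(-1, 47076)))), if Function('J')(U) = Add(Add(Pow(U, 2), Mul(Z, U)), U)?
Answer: 25351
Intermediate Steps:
Z = -339 (Z = Add(-228, -111) = -339)
Function('J')(U) = Add(Pow(U, 2), Mul(-338, U)) (Function('J')(U) = Add(Add(Pow(U, 2), Mul(-339, U)), U) = Add(Pow(U, 2), Mul(-338, U)))
k = -27537 (k = Mul(Mul(-67, -3), Add(-338, Mul(-67, -3))) = Mul(201, Add(-338, 201)) = Mul(201, -137) = -27537)
Add(k, Mul(-1, Add(Add(52666, Mul(-1, 58478)), Mul(-1, 47076)))) = Add(-27537, Mul(-1, Add(Add(52666, Mul(-1, 58478)), Mul(-1, 47076)))) = Add(-27537, Mul(-1, Add(Add(52666, -58478), -47076))) = Add(-27537, Mul(-1, Add(-5812, -47076))) = Add(-27537, Mul(-1, -52888)) = Add(-27537, 52888) = 25351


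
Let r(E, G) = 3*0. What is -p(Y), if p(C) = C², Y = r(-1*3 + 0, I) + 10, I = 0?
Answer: -100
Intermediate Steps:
r(E, G) = 0
Y = 10 (Y = 0 + 10 = 10)
-p(Y) = -1*10² = -1*100 = -100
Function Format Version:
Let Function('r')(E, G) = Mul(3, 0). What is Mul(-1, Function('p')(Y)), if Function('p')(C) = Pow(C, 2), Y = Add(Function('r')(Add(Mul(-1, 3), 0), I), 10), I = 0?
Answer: -100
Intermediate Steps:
Function('r')(E, G) = 0
Y = 10 (Y = Add(0, 10) = 10)
Mul(-1, Function('p')(Y)) = Mul(-1, Pow(10, 2)) = Mul(-1, 100) = -100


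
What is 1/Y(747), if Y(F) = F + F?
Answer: 1/1494 ≈ 0.00066934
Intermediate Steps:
Y(F) = 2*F
1/Y(747) = 1/(2*747) = 1/1494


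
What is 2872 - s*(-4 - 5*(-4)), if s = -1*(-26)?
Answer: 2456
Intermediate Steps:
s = 26
2872 - s*(-4 - 5*(-4)) = 2872 - 26*(-4 - 5*(-4)) = 2872 - 26*(-4 + 20) = 2872 - 26*16 = 2872 - 1*416 = 2872 - 416 = 2456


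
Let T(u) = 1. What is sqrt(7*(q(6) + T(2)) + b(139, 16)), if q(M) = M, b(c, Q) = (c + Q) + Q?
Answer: 2*sqrt(55) ≈ 14.832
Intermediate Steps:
b(c, Q) = c + 2*Q (b(c, Q) = (Q + c) + Q = c + 2*Q)
sqrt(7*(q(6) + T(2)) + b(139, 16)) = sqrt(7*(6 + 1) + (139 + 2*16)) = sqrt(7*7 + (139 + 32)) = sqrt(49 + 171) = sqrt(220) = 2*sqrt(55)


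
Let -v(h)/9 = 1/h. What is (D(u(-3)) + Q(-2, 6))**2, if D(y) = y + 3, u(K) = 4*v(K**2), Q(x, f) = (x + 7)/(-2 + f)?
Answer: 1/16 ≈ 0.062500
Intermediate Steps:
v(h) = -9/h
Q(x, f) = (7 + x)/(-2 + f)
u(K) = -36/K**2 (u(K) = 4*(-9/K**2) = -36/K**2)
D(y) = 3 + y
(D(u(-3)) + Q(-2, 6))**2 = ((3 - 36/(-3)**2) + (7 - 2)/(-2 + 6))**2 = ((3 - 36*1/9) + 5/4)**2 = ((3 - 4) + (1/4)*5)**2 = (-1 + 5/4)**2 = (1/4)**2 = 1/16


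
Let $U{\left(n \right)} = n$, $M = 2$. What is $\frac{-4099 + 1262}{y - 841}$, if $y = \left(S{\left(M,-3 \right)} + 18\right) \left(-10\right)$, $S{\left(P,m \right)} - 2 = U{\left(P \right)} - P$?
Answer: $\frac{2837}{1041} \approx 2.7253$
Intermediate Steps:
$S{\left(P,m \right)} = 2$ ($S{\left(P,m \right)} = 2 + \left(P - P\right) = 2 + 0 = 2$)
$y = -200$ ($y = \left(2 + 18\right) \left(-10\right) = 20 \left(-10\right) = -200$)
$\frac{-4099 + 1262}{y - 841} = \frac{-4099 + 1262}{-200 - 841} = - \frac{2837}{-1041} = \left(-2837\right) \left(- \frac{1}{1041}\right) = \frac{2837}{1041}$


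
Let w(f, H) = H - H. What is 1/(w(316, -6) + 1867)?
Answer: 1/1867 ≈ 0.00053562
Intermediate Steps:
w(f, H) = 0
1/(w(316, -6) + 1867) = 1/(0 + 1867) = 1/1867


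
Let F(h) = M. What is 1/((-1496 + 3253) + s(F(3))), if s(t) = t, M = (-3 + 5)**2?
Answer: 1/1761 ≈ 0.00056786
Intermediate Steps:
M = 4 (M = 2**2 = 4)
F(h) = 4
1/((-1496 + 3253) + s(F(3))) = 1/((-1496 + 3253) + 4) = 1/(1757 + 4) = 1/1761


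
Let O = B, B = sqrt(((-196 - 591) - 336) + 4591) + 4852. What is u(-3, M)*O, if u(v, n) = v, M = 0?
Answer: -14556 - 102*sqrt(3) ≈ -14733.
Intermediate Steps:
B = 4852 + 34*sqrt(3) (B = sqrt((-787 - 336) + 4591) + 4852 = sqrt(-1123 + 4591) + 4852 = sqrt(3468) + 4852 = 34*sqrt(3) + 4852 = 4852 + 34*sqrt(3) ≈ 4910.9)
O = 4852 + 34*sqrt(3) ≈ 4910.9
u(-3, M)*O = -3*(4852 + 34*sqrt(3)) = -14556 - 102*sqrt(3)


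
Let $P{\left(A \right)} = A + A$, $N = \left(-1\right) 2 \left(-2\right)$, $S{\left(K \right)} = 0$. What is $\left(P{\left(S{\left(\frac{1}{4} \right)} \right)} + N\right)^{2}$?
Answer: $16$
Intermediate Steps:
$N = 4$ ($N = \left(-2\right) \left(-2\right) = 4$)
$P{\left(A \right)} = 2 A$
$\left(P{\left(S{\left(\frac{1}{4} \right)} \right)} + N\right)^{2} = \left(2 \cdot 0 + 4\right)^{2} = \left(0 + 4\right)^{2} = 4^{2} = 16$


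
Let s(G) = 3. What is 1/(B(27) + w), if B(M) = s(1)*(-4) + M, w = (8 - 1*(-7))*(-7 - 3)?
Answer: -1/135 ≈ -0.0074074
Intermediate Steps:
w = -150 (w = (8 + 7)*(-10) = 15*(-10) = -150)
B(M) = -12 + M (B(M) = 3*(-4) + M = -12 + M)
1/(B(27) + w) = 1/((-12 + 27) - 150) = 1/(15 - 150) = 1/(-135) = -1/135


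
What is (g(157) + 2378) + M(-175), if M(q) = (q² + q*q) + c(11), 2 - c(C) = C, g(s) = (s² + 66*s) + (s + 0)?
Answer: 98787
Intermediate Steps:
g(s) = s² + 67*s (g(s) = (s² + 66*s) + s = s² + 67*s)
c(C) = 2 - C
M(q) = -9 + 2*q² (M(q) = (q² + q*q) + (2 - 1*11) = (q² + q²) + (2 - 11) = 2*q² - 9 = -9 + 2*q²)
(g(157) + 2378) + M(-175) = (157*(67 + 157) + 2378) + (-9 + 2*(-175)²) = (157*224 + 2378) + (-9 + 2*30625) = (35168 + 2378) + (-9 + 61250) = 37546 + 61241 = 98787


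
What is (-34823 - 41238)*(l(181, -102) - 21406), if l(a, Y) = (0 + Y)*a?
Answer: 3032399948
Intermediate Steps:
l(a, Y) = Y*a
(-34823 - 41238)*(l(181, -102) - 21406) = (-34823 - 41238)*(-102*181 - 21406) = -76061*(-18462 - 21406) = -76061*(-39868) = 3032399948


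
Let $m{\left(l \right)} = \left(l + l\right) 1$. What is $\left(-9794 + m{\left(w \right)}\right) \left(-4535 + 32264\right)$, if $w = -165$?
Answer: $-280728396$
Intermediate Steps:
$m{\left(l \right)} = 2 l$ ($m{\left(l \right)} = 2 l 1 = 2 l$)
$\left(-9794 + m{\left(w \right)}\right) \left(-4535 + 32264\right) = \left(-9794 + 2 \left(-165\right)\right) \left(-4535 + 32264\right) = \left(-9794 - 330\right) 27729 = \left(-10124\right) 27729 = -280728396$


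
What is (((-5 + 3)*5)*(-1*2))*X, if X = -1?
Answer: -20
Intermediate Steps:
(((-5 + 3)*5)*(-1*2))*X = (((-5 + 3)*5)*(-1*2))*(-1) = (-2*5*(-2))*(-1) = -10*(-2)*(-1) = 20*(-1) = -20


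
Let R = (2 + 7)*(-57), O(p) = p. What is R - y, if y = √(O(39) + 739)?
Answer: -513 - √778 ≈ -540.89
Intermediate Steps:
R = -513 (R = 9*(-57) = -513)
y = √778 (y = √(39 + 739) = √778 ≈ 27.893)
R - y = -513 - √778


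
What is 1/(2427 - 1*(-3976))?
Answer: 1/6403 ≈ 0.00015618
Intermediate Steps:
1/(2427 - 1*(-3976)) = 1/(2427 + 3976) = 1/6403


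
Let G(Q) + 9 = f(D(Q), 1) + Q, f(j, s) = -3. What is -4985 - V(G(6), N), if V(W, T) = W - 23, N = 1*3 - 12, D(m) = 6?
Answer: -4956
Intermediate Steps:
G(Q) = -12 + Q (G(Q) = -9 + (-3 + Q) = -12 + Q)
N = -9 (N = 3 - 12 = -9)
V(W, T) = -23 + W
-4985 - V(G(6), N) = -4985 - (-23 + (-12 + 6)) = -4985 - (-23 - 6) = -4985 - 1*(-29) = -4985 + 29 = -4956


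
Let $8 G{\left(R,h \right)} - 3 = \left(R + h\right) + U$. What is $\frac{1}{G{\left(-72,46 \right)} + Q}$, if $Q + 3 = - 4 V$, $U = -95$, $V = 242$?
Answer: $- \frac{4}{3943} \approx -0.0010145$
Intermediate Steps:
$G{\left(R,h \right)} = - \frac{23}{2} + \frac{R}{8} + \frac{h}{8}$ ($G{\left(R,h \right)} = \frac{3}{8} + \frac{\left(R + h\right) - 95}{8} = \frac{3}{8} + \frac{-95 + R + h}{8} = \frac{3}{8} + \left(- \frac{95}{8} + \frac{R}{8} + \frac{h}{8}\right) = - \frac{23}{2} + \frac{R}{8} + \frac{h}{8}$)
$Q = -971$ ($Q = -3 - 968 = -971$)
$\frac{1}{G{\left(-72,46 \right)} + Q} = \frac{1}{\left(- \frac{23}{2} + \frac{1}{8} \left(-72\right) + \frac{1}{8} \cdot 46\right) - 971} = \frac{1}{\left(- \frac{23}{2} - 9 + \frac{23}{4}\right) - 971} = \frac{1}{- \frac{59}{4} - 971} = \frac{1}{- \frac{3943}{4}} = - \frac{4}{3943}$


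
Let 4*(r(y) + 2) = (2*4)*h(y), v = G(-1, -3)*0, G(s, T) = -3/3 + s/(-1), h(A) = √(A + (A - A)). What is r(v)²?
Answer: 4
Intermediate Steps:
h(A) = √A (h(A) = √(A + 0) = √A)
G(s, T) = -1 - s (G(s, T) = -3*⅓ + s*(-1) = -1 - s)
v = 0 (v = (-1 - 1*(-1))*0 = (-1 + 1)*0 = 0*0 = 0)
r(y) = -2 + 2*√y (r(y) = -2 + ((2*4)*√y)/4 = -2 + (8*√y)/4 = -2 + 2*√y)
r(v)² = (-2 + 2*√0)² = (-2 + 2*0)² = (-2 + 0)² = (-2)² = 4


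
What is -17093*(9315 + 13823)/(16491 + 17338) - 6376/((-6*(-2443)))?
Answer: -2898711472238/247932741 ≈ -11692.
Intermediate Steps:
-17093*(9315 + 13823)/(16491 + 17338) - 6376/((-6*(-2443))) = -17093/(33829/23138) - 6376/14658 = -17093/(33829*(1/23138)) - 6376*1/14658 = -17093/33829/23138 - 3188/7329 = -17093*23138/33829 - 3188/7329 = -395497834/33829 - 3188/7329 = -2898711472238/247932741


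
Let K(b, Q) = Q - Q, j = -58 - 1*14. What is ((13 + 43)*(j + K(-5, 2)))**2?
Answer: 16257024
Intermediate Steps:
j = -72 (j = -58 - 14 = -72)
K(b, Q) = 0
((13 + 43)*(j + K(-5, 2)))**2 = ((13 + 43)*(-72 + 0))**2 = (56*(-72))**2 = (-4032)**2 = 16257024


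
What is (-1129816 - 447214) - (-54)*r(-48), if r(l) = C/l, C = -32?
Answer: -1576994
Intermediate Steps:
r(l) = -32/l
(-1129816 - 447214) - (-54)*r(-48) = (-1129816 - 447214) - (-54)*(-32/(-48)) = -1577030 - (-54)*(-32*(-1/48)) = -1577030 - (-54)*2/3 = -1577030 - 1*(-36) = -1577030 + 36 = -1576994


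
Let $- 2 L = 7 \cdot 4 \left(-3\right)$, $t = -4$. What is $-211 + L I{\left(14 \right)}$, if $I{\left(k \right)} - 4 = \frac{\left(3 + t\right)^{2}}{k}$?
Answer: $-40$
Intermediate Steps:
$L = 42$ ($L = - \frac{7 \cdot 4 \left(-3\right)}{2} = - \frac{28 \left(-3\right)}{2} = \left(- \frac{1}{2}\right) \left(-84\right) = 42$)
$I{\left(k \right)} = 4 + \frac{1}{k}$ ($I{\left(k \right)} = 4 + \frac{\left(3 - 4\right)^{2}}{k} = 4 + \frac{\left(-1\right)^{2}}{k} = 4 + 1 \frac{1}{k} = 4 + \frac{1}{k}$)
$-211 + L I{\left(14 \right)} = -211 + 42 \left(4 + \frac{1}{14}\right) = -211 + 42 \cdot \frac{57}{14} = -211 + 171 = -40$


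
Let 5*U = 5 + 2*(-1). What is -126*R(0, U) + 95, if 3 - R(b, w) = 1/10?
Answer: -1352/5 ≈ -270.40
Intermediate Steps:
U = ⅗ (U = (5 + 2*(-1))/5 = (5 - 2)/5 = (⅕)*3 = ⅗ ≈ 0.60000)
R(b, w) = 29/10 (R(b, w) = 3 - 1/10 = 3 - 1*⅒ = 3 - ⅒ = 29/10)
-126*R(0, U) + 95 = -126*29/10 + 95 = -1827/5 + 95 = -1352/5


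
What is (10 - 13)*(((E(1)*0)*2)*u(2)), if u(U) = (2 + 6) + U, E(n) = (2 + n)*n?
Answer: 0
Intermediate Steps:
E(n) = n*(2 + n)
u(U) = 8 + U
(10 - 13)*(((E(1)*0)*2)*u(2)) = (10 - 13)*((((1*(2 + 1))*0)*2)*(8 + 2)) = -3*((1*3)*0)*2*10 = -3*(3*0)*2*10 = -3*0*2*10 = -0*10 = -3*0 = 0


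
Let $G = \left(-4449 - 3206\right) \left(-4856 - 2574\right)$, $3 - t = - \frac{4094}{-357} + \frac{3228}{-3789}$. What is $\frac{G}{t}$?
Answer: $- \frac{8548389865050}{1144639} \approx -7.4682 \cdot 10^{6}$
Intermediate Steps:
$t = - \frac{1144639}{150297}$ ($t = 3 - \left(- \frac{4094}{-357} + \frac{3228}{-3789}\right) = 3 - \left(\left(-4094\right) \left(- \frac{1}{357}\right) + 3228 \left(- \frac{1}{3789}\right)\right) = 3 - \left(\frac{4094}{357} - \frac{1076}{1263}\right) = 3 - \frac{1595530}{150297} = - \frac{1144639}{150297} \approx -7.6158$)
$G = 56876650$ ($G = \left(-7655\right) \left(-7430\right) = 56876650$)
$\frac{G}{t} = \frac{56876650}{- \frac{1144639}{150297}} = 56876650 \left(- \frac{150297}{1144639}\right) = - \frac{8548389865050}{1144639}$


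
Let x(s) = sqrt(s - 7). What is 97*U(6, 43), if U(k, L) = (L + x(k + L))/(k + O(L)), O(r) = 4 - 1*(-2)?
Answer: 4171/12 + 97*sqrt(42)/12 ≈ 399.97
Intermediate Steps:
O(r) = 6 (O(r) = 4 + 2 = 6)
x(s) = sqrt(-7 + s)
U(k, L) = (L + sqrt(-7 + L + k))/(6 + k) (U(k, L) = (L + sqrt(-7 + (k + L)))/(k + 6) = (L + sqrt(-7 + (L + k)))/(6 + k) = (L + sqrt(-7 + L + k))/(6 + k))
97*U(6, 43) = 97*((43 + sqrt(-7 + 43 + 6))/(6 + 6)) = 97*((43 + sqrt(42))/12) = 97*(43/12 + sqrt(42)/12) = 4171/12 + 97*sqrt(42)/12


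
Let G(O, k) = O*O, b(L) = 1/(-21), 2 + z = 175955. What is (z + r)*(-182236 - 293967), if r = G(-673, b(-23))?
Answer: -299475495046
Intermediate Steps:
z = 175953 (z = -2 + 175955 = 175953)
b(L) = -1/21
G(O, k) = O²
r = 452929 (r = (-673)² = 452929)
(z + r)*(-182236 - 293967) = (175953 + 452929)*(-182236 - 293967) = 628882*(-476203) = -299475495046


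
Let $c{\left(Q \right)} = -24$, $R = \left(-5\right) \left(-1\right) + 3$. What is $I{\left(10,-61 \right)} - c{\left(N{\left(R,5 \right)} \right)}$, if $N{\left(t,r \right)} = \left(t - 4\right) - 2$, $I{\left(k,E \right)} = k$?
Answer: $34$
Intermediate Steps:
$R = 8$ ($R = 5 + 3 = 8$)
$N{\left(t,r \right)} = -6 + t$ ($N{\left(t,r \right)} = \left(-4 + t\right) - 2 = -6 + t$)
$I{\left(10,-61 \right)} - c{\left(N{\left(R,5 \right)} \right)} = 10 - -24 = 10 + 24 = 34$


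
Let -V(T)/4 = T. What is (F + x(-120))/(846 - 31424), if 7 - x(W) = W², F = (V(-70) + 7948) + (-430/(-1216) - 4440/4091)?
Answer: 15336197075/76057515584 ≈ 0.20164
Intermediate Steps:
V(T) = -4*T
F = 20463914829/2487328 (F = (-4*(-70) + 7948) + (-430/(-1216) - 4440/4091) = (280 + 7948) + (-430*(-1/1216) - 4440*1/4091) = 8228 + (215/608 - 4440/4091) = 8228 - 1819955/2487328 = 20463914829/2487328 ≈ 8227.3)
x(W) = 7 - W²
(F + x(-120))/(846 - 31424) = (20463914829/2487328 + (7 - 1*(-120)²))/(846 - 31424) = (20463914829/2487328 + (7 - 1*14400))/(-30578) = (20463914829/2487328 + (7 - 14400))*(-1/30578) = (20463914829/2487328 - 14393)*(-1/30578) = -15336197075/2487328*(-1/30578) = 15336197075/76057515584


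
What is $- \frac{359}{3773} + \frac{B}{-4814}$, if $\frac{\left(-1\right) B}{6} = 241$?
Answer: $\frac{1863766}{9081611} \approx 0.20522$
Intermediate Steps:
$B = -1446$ ($B = \left(-6\right) 241 = -1446$)
$- \frac{359}{3773} + \frac{B}{-4814} = - \frac{359}{3773} - \frac{1446}{-4814} = \left(-359\right) \frac{1}{3773} - - \frac{723}{2407} = - \frac{359}{3773} + \frac{723}{2407} = \frac{1863766}{9081611}$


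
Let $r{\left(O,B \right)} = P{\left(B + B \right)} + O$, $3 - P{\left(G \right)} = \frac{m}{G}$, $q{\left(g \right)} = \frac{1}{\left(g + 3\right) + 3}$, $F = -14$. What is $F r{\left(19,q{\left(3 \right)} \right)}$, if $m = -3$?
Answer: $-497$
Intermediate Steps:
$q{\left(g \right)} = \frac{1}{6 + g}$ ($q{\left(g \right)} = \frac{1}{\left(3 + g\right) + 3} = \frac{1}{6 + g}$)
$P{\left(G \right)} = 3 + \frac{3}{G}$ ($P{\left(G \right)} = 3 - - \frac{3}{G} = 3 + \frac{3}{G}$)
$r{\left(O,B \right)} = 3 + O + \frac{3}{2 B}$ ($r{\left(O,B \right)} = \left(3 + \frac{3}{B + B}\right) + O = \left(3 + \frac{3}{2 B}\right) + O = 3 + O + \frac{3}{2 B}$)
$F r{\left(19,q{\left(3 \right)} \right)} = - 14 \left(3 + 19 + \frac{3}{2 \frac{1}{6 + 3}}\right) = - 14 \left(3 + 19 + \frac{3}{2 \cdot \frac{1}{9}}\right) = - 14 \left(3 + 19 + \frac{3 \frac{1}{\frac{1}{9}}}{2}\right) = - 14 \left(3 + 19 + \frac{3}{2} \cdot 9\right) = - 14 \left(3 + 19 + \frac{27}{2}\right) = \left(-14\right) \frac{71}{2} = -497$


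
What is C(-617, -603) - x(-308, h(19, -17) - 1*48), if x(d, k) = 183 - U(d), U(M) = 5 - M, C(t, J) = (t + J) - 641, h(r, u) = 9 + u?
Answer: -1731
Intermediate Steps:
C(t, J) = -641 + J + t (C(t, J) = (J + t) - 641 = -641 + J + t)
x(d, k) = 178 + d (x(d, k) = 183 - (5 - d) = 183 + (-5 + d) = 178 + d)
C(-617, -603) - x(-308, h(19, -17) - 1*48) = (-641 - 603 - 617) - (178 - 308) = -1861 - 1*(-130) = -1861 + 130 = -1731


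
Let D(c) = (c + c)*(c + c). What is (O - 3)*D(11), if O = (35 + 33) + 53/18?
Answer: 295966/9 ≈ 32885.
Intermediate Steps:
D(c) = 4*c² (D(c) = (2*c)*(2*c) = 4*c²)
O = 1277/18 (O = 68 + 53*(1/18) = 68 + 53/18 = 1277/18 ≈ 70.944)
(O - 3)*D(11) = (1277/18 - 3)*(4*11²) = 1223*(4*121)/18 = (1223/18)*484 = 295966/9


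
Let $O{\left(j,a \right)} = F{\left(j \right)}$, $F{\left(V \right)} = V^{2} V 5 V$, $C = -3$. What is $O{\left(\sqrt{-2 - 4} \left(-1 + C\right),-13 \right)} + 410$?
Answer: $46490$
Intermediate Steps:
$F{\left(V \right)} = 5 V^{4}$ ($F{\left(V \right)} = V^{2} \cdot 5 V V = 5 V^{3} V = 5 V^{4}$)
$O{\left(j,a \right)} = 5 j^{4}$
$O{\left(\sqrt{-2 - 4} \left(-1 + C\right),-13 \right)} + 410 = 5 \left(\sqrt{-2 - 4} \left(-1 - 3\right)\right)^{4} + 410 = 5 \left(\sqrt{-6} \left(-4\right)\right)^{4} + 410 = 5 \left(i \sqrt{6} \left(-4\right)\right)^{4} + 410 = 5 \left(- 4 i \sqrt{6}\right)^{4} + 410 = 5 \cdot 9216 + 410 = 46080 + 410 = 46490$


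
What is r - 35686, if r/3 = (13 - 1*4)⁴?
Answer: -16003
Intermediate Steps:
r = 19683 (r = 3*(13 - 1*4)⁴ = 3*(13 - 4)⁴ = 3*9⁴ = 3*6561 = 19683)
r - 35686 = 19683 - 35686 = -16003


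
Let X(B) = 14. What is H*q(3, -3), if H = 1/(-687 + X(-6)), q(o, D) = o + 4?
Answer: -7/673 ≈ -0.010401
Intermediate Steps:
q(o, D) = 4 + o
H = -1/673 (H = 1/(-687 + 14) = 1/(-673) = -1/673 ≈ -0.0014859)
H*q(3, -3) = -(4 + 3)/673 = -1/673*7 = -7/673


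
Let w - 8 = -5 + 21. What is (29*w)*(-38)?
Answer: -26448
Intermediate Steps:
w = 24 (w = 8 + (-5 + 21) = 8 + 16 = 24)
(29*w)*(-38) = (29*24)*(-38) = 696*(-38) = -26448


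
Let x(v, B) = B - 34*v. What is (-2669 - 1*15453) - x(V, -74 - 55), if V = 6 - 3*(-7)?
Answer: -17075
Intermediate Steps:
V = 27 (V = 6 + 21 = 27)
(-2669 - 1*15453) - x(V, -74 - 55) = (-2669 - 1*15453) - ((-74 - 55) - 34*27) = (-2669 - 15453) - (-129 - 918) = -18122 - 1*(-1047) = -18122 + 1047 = -17075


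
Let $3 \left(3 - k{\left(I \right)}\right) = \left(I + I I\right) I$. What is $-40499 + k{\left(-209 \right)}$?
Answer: $\frac{8964160}{3} \approx 2.9881 \cdot 10^{6}$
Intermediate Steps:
$k{\left(I \right)} = 3 - \frac{I \left(I + I^{2}\right)}{3}$ ($k{\left(I \right)} = 3 - \frac{\left(I + I I\right) I}{3} = 3 - \frac{\left(I + I^{2}\right) I}{3} = 3 - \frac{I \left(I + I^{2}\right)}{3}$)
$-40499 + k{\left(-209 \right)} = -40499 - \left(-3 - \frac{9129329}{3} + \frac{43681}{3}\right) = -40499 - - \frac{9085657}{3} = -40499 + \left(3 - \frac{43681}{3} + \frac{9129329}{3}\right) = -40499 + \frac{9085657}{3} = \frac{8964160}{3}$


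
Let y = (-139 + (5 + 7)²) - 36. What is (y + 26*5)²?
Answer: 9801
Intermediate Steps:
y = -31 (y = (-139 + 12²) - 36 = (-139 + 144) - 36 = 5 - 36 = -31)
(y + 26*5)² = (-31 + 26*5)² = (-31 + 130)² = 99² = 9801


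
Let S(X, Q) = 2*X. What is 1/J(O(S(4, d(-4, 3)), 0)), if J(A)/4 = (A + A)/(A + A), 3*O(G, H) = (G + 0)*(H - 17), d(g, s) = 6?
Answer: ¼ ≈ 0.25000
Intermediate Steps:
O(G, H) = G*(-17 + H)/3 (O(G, H) = ((G + 0)*(H - 17))/3 = (G*(-17 + H))/3 = G*(-17 + H)/3)
J(A) = 4 (J(A) = 4*((A + A)/(A + A)) = 4*((2*A)/((2*A))) = 4*((2*A)*(1/(2*A))) = 4*1 = 4)
1/J(O(S(4, d(-4, 3)), 0)) = 1/4 = ¼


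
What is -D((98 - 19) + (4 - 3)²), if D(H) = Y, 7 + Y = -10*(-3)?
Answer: -23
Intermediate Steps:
Y = 23 (Y = -7 - 10*(-3) = -7 + 30 = 23)
D(H) = 23
-D((98 - 19) + (4 - 3)²) = -1*23 = -23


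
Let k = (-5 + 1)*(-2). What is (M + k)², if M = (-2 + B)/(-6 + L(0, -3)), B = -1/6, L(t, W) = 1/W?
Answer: 100489/1444 ≈ 69.591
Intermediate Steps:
B = -⅙ (B = -1*⅙ = -⅙ ≈ -0.16667)
k = 8 (k = -4*(-2) = 8)
M = 13/38 (M = (-2 - ⅙)/(-6 + 1/(-3)) = -13/(6*(-6 - ⅓)) = -13/(6*(-19/3)) = -13/6*(-3/19) = 13/38 ≈ 0.34211)
(M + k)² = (13/38 + 8)² = (317/38)² = 100489/1444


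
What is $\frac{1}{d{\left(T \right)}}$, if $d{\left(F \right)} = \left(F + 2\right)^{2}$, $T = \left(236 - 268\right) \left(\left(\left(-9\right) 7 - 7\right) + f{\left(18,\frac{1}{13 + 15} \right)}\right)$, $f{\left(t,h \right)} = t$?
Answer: $\frac{1}{2775556} \approx 3.6029 \cdot 10^{-7}$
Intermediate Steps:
$T = 1664$ ($T = \left(236 - 268\right) \left(\left(\left(-9\right) 7 - 7\right) + 18\right) = - 32 \left(\left(-63 - 7\right) + 18\right) = - 32 \left(-70 + 18\right) = \left(-32\right) \left(-52\right) = 1664$)
$d{\left(F \right)} = \left(2 + F\right)^{2}$
$\frac{1}{d{\left(T \right)}} = \frac{1}{\left(2 + 1664\right)^{2}} = \frac{1}{1666^{2}} = \frac{1}{2775556}$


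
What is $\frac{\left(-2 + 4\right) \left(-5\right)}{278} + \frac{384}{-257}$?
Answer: $- \frac{54661}{35723} \approx -1.5301$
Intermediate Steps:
$\frac{\left(-2 + 4\right) \left(-5\right)}{278} + \frac{384}{-257} = 2 \left(-5\right) \frac{1}{278} + 384 \left(- \frac{1}{257}\right) = \left(-10\right) \frac{1}{278} - \frac{384}{257} = - \frac{5}{139} - \frac{384}{257} = - \frac{54661}{35723}$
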